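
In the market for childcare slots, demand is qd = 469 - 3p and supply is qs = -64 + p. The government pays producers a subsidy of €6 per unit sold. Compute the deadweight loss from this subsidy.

Deadweight loss = €13.5

Pre-subsidy: 469 - 3p = -64 + p gives p* = 133.25, q* = 69.25.
With the subsidy, sellers receive ps = pb + 6 for each unit, where pb is the price buyers pay.
Supply in terms of pb becomes qs = -64 + 1(pb + 6) = -58 + pb. Setting this equal to demand: 469 - 3pb = -58 + pb, so pb = 131.75.
Sellers receive ps = 131.75 + 6 = 137.75; q' = 469 − 3·131.75 = 73.75.
The subsidy expands output by 73.75 − 69.25 = 4.5 past the efficient level; on those units the gap between marginal cost and willingness to pay runs from 0 up to 6.
DWL = ½ × 6 × 4.5 = 13.5.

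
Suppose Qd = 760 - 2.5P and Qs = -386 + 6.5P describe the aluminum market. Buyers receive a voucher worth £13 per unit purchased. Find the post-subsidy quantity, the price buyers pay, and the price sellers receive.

Pre-subsidy: 760 - 2.5P = -386 + 6.5P gives P* = 382/3, Q* = 1325/3.
With the rebate, buyers effectively pay Pb = Ps − 13, where Ps is the price sellers receive.
Demand in terms of Ps becomes Qd = 760 − 2.5(Ps − 13) = 792.5 - 2.5Ps. Setting this equal to supply: 792.5 - 2.5Ps = -386 + 6.5Ps, so Ps = 2357/18.
Buyers pay Pb = 2357/18 − 13 = 2123/18; Q' = -386 + 6.5·(2357/18) = 16745/36.

Q' = 16745/36; buyers pay 2123/18; sellers receive 2357/18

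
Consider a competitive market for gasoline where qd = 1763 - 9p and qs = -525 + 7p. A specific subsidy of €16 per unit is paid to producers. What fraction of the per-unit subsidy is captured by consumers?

Consumer share = 0.4375

Pre-subsidy: 1763 - 9p = -525 + 7p gives p* = 143, q* = 476.
With the subsidy, sellers receive ps = pb + 16 for each unit, where pb is the price buyers pay.
Supply in terms of pb becomes qs = -525 + 7(pb + 16) = -413 + 7pb. Setting this equal to demand: 1763 - 9pb = -413 + 7pb, so pb = 136.
Sellers receive ps = 136 + 16 = 152; q' = 1763 − 9·136 = 539.
Buyers' price falls by p* − pb = 143 − 136 = 7; sellers' price rises by ps − p* = 152 − 143 = 9.
So consumers capture 7/16 = 0.4375 of each unit of subsidy.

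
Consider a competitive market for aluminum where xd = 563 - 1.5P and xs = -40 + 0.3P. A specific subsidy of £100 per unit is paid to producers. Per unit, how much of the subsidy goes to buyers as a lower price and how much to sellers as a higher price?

Pre-subsidy: 563 - 1.5P = -40 + 0.3P gives P* = 335, x* = 60.5.
With the subsidy, sellers receive Ps = Pb + 100 for each unit, where Pb is the price buyers pay.
Supply in terms of Pb becomes xs = -40 + 0.3(Pb + 100) = -10 + 0.3Pb. Setting this equal to demand: 563 - 1.5Pb = -10 + 0.3Pb, so Pb = 955/3.
Sellers receive Ps = 955/3 + 100 = 1255/3; x' = 563 − 1.5·(955/3) = 85.5.
Buyers' price falls by P* − Pb = 335 − 955/3 = 50/3; sellers' price rises by Ps − P* = 1255/3 − 335 = 250/3.

Buyers gain 50/3 per unit; sellers gain 250/3 per unit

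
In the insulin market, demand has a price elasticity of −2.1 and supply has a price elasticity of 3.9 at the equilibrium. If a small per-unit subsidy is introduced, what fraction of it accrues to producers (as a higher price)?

Producer share = 0.35

For a small subsidy around the equilibrium, the benefit split depends on the relative slopes, which at a point are proportional to the elasticities.
Buyer share = εs/(εs + |εd|) = 3.9/(3.9 + 2.1) = 0.65; seller share = |εd|/(εs + |εd|) = 0.35.
So producers capture 0.35 of the subsidy.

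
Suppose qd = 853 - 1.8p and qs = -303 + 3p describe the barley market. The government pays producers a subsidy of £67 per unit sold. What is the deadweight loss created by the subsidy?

Pre-subsidy: 853 - 1.8p = -303 + 3p gives p* = 1445/6, q* = 419.5.
With the subsidy, sellers receive ps = pb + 67 for each unit, where pb is the price buyers pay.
Supply in terms of pb becomes qs = -303 + 3(pb + 67) = -102 + 3pb. Setting this equal to demand: 853 - 1.8pb = -102 + 3pb, so pb = 4775/24.
Sellers receive ps = 4775/24 + 67 = 6383/24; q' = 853 − 1.8·(4775/24) = 494.875.
The subsidy expands output by 494.875 − 419.5 = 75.375 past the efficient level; on those units the gap between marginal cost and willingness to pay runs from 0 up to 67.
DWL = ½ × 67 × 75.375 = 2525.0625.

Deadweight loss = £2525.0625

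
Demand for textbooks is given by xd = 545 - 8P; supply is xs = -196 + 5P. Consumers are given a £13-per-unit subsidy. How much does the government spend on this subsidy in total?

Pre-subsidy: 545 - 8P = -196 + 5P gives P* = 57, x* = 89.
With the rebate, buyers effectively pay Pb = Ps − 13, where Ps is the price sellers receive.
Demand in terms of Ps becomes xd = 545 − 8(Ps − 13) = 649 - 8Ps. Setting this equal to supply: 649 - 8Ps = -196 + 5Ps, so Ps = 65.
Buyers pay Pb = 65 − 13 = 52; x' = -196 + 5·65 = 129.
Government outlay = subsidy × quantity = 13 × 129 = 1677.

Government cost = £1677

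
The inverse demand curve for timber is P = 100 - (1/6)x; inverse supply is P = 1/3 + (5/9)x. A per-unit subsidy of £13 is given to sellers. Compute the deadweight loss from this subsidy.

Deadweight loss = £117

Pre-subsidy: 100 - (1/6)x = 1/3 + (5/9)x gives x* = 138 and P* = 77.
With the subsidy, sellers receive Ps = Pb + 13 for each unit, where Pb is the price buyers pay.
On the curves, Pb = 100 - (1/6)x and Ps = 1/3 + (5/9)x; the wedge Ps − Pb = 13 gives 1/3 + (5/9)x − (100 - (1/6)x) = 13, so x' = 156.
Then Pb = 100 − (1/6)·156 = 74 and Ps = 1/3 + (5/9)·156 = 87.
The subsidy expands output by 156 − 138 = 18 past the efficient level; on those units the gap between marginal cost and willingness to pay runs from 0 up to 13.
DWL = ½ × 13 × 18 = 117.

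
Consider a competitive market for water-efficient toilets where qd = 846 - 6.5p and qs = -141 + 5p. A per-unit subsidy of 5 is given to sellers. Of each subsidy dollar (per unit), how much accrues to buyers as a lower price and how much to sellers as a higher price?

Buyers gain 50/23 per unit; sellers gain 65/23 per unit

Pre-subsidy: 846 - 6.5p = -141 + 5p gives p* = 1974/23, q* = 6627/23.
With the subsidy, sellers receive ps = pb + 5 for each unit, where pb is the price buyers pay.
Supply in terms of pb becomes qs = -141 + 5(pb + 5) = -116 + 5pb. Setting this equal to demand: 846 - 6.5pb = -116 + 5pb, so pb = 1924/23.
Sellers receive ps = 1924/23 + 5 = 2039/23; q' = 846 − 6.5·(1924/23) = 6952/23.
Buyers' price falls by p* − pb = 1974/23 − 1924/23 = 50/23; sellers' price rises by ps − p* = 2039/23 − 1974/23 = 65/23.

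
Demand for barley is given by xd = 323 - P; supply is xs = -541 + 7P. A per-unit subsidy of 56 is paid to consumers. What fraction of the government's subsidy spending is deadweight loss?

DWL / government spending = 49/528

Pre-subsidy: 323 - P = -541 + 7P gives P* = 108, x* = 215.
With the rebate, buyers effectively pay Pb = Ps − 56, where Ps is the price sellers receive.
Demand in terms of Ps becomes xd = 323 − 1(Ps − 56) = 379 - Ps. Setting this equal to supply: 379 - Ps = -541 + 7Ps, so Ps = 115.
Buyers pay Pb = 115 − 56 = 59; x' = -541 + 7·115 = 264.
ΔCS = ½(215 + 264)(108 − 59) = 11735.5; ΔPS = ½(215 + 264)(115 − 108) = 1676.5.
Government spending = 56 × 264 = 14784.
DWL = ½ × 56 × (264 − 215) = 1372; fraction = 1372 / 14784 = 49/528.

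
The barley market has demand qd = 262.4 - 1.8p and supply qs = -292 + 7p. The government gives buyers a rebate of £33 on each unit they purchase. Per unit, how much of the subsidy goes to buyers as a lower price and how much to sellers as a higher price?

Pre-subsidy: 262.4 - 1.8p = -292 + 7p gives p* = 63, q* = 149.
With the rebate, buyers effectively pay pb = ps − 33, where ps is the price sellers receive.
Demand in terms of ps becomes qd = 262.4 − 1.8(ps − 33) = 321.8 - 1.8ps. Setting this equal to supply: 321.8 - 1.8ps = -292 + 7ps, so ps = 69.75.
Buyers pay pb = 69.75 − 33 = 36.75; q' = -292 + 7·69.75 = 196.25.
Buyers' price falls by p* − pb = 63 − 36.75 = 26.25; sellers' price rises by ps − p* = 69.75 − 63 = 6.75.

Buyers gain £26.25 per unit; sellers gain £6.75 per unit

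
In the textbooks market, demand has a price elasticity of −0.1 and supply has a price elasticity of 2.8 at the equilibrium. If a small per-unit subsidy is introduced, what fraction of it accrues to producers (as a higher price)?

Producer share = 1/29

For a small subsidy around the equilibrium, the benefit split depends on the relative slopes, which at a point are proportional to the elasticities.
Buyer share = εs/(εs + |εd|) = 2.8/(2.8 + 0.1) = 28/29; seller share = |εd|/(εs + |εd|) = 1/29.
So producers capture 1/29 of the subsidy.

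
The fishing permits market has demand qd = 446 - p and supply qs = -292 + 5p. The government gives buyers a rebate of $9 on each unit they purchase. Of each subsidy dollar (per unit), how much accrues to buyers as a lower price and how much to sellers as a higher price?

Pre-subsidy: 446 - p = -292 + 5p gives p* = 123, q* = 323.
With the rebate, buyers effectively pay pb = ps − 9, where ps is the price sellers receive.
Demand in terms of ps becomes qd = 446 − 1(ps − 9) = 455 - ps. Setting this equal to supply: 455 - ps = -292 + 5ps, so ps = 124.5.
Buyers pay pb = 124.5 − 9 = 115.5; q' = -292 + 5·124.5 = 330.5.
Buyers' price falls by p* − pb = 123 − 115.5 = 7.5; sellers' price rises by ps − p* = 124.5 − 123 = 1.5.

Buyers gain $7.5 per unit; sellers gain $1.5 per unit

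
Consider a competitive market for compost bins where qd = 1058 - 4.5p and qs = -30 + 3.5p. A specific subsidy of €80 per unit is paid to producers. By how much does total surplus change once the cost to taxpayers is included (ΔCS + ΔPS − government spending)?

Net change in total surplus = -€6300

Pre-subsidy: 1058 - 4.5p = -30 + 3.5p gives p* = 136, q* = 446.
With the subsidy, sellers receive ps = pb + 80 for each unit, where pb is the price buyers pay.
Supply in terms of pb becomes qs = -30 + 3.5(pb + 80) = 250 + 3.5pb. Setting this equal to demand: 1058 - 4.5pb = 250 + 3.5pb, so pb = 101.
Sellers receive ps = 101 + 80 = 181; q' = 1058 − 4.5·101 = 603.5.
ΔCS = ½(446 + 603.5)(136 − 101) = 18366.25; ΔPS = ½(446 + 603.5)(181 − 136) = 23613.75.
Government spending = 80 × 603.5 = 48280.
Net change = 18366.25 + 23613.75 − 48280 = -6300. The loss equals the DWL triangle ½·80·157.5.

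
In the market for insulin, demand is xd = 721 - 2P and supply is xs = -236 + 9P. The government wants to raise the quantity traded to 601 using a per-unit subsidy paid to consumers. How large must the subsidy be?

Required subsidy s = 33 per unit

At x = 601, invert demand for the buyer price: Pb = (721 − 601)/2 = 60; invert supply for the seller price: Ps = (601 − (-236))/9 = 93.
The subsidy must fill the gap: s = Ps − Pb = 93 − 60 = 33.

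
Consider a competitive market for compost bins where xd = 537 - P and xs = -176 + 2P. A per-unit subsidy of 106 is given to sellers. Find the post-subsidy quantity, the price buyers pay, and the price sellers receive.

x' = 370; buyers pay 167; sellers receive 273

Pre-subsidy: 537 - P = -176 + 2P gives P* = 713/3, x* = 898/3.
With the subsidy, sellers receive Ps = Pb + 106 for each unit, where Pb is the price buyers pay.
Supply in terms of Pb becomes xs = -176 + 2(Pb + 106) = 36 + 2Pb. Setting this equal to demand: 537 - Pb = 36 + 2Pb, so Pb = 167.
Sellers receive Ps = 167 + 106 = 273; x' = 537 − 1·167 = 370.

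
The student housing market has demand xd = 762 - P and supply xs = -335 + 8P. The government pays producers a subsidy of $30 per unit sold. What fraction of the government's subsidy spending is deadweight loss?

DWL / government spending = 120/6001

Pre-subsidy: 762 - P = -335 + 8P gives P* = 1097/9, x* = 5761/9.
With the subsidy, sellers receive Ps = Pb + 30 for each unit, where Pb is the price buyers pay.
Supply in terms of Pb becomes xs = -335 + 8(Pb + 30) = -95 + 8Pb. Setting this equal to demand: 762 - Pb = -95 + 8Pb, so Pb = 857/9.
Sellers receive Ps = 857/9 + 30 = 1127/9; x' = 762 − 1·(857/9) = 6001/9.
ΔCS = ½(5761/9 + 6001/9)(1097/9 − 857/9) = 470480/27; ΔPS = ½(5761/9 + 6001/9)(1127/9 − 1097/9) = 58810/27.
Government spending = 30 × 6001/9 = 60010/3.
DWL = ½ × 30 × (6001/9 − 5761/9) = 400; fraction = 400 / (60010/3) = 120/6001.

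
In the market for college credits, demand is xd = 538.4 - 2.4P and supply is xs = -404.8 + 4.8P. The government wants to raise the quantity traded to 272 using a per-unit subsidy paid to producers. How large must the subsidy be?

Required subsidy s = 30 per unit

At x = 272, invert demand for the buyer price: Pb = (538.4 − 272)/2.4 = 111; invert supply for the seller price: Ps = (272 − (-404.8))/4.8 = 141.
The subsidy must fill the gap: s = Ps − Pb = 141 − 111 = 30.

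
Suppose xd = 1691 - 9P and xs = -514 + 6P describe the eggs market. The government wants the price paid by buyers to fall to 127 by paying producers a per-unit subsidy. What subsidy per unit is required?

At a buyer price of 127, quantity demanded is 1691 − 9·127 = 548.
Sellers supply 548 only when they receive Ps with -514 + 6·Ps = 548, i.e. Ps = 177.
s = Ps − Pb = 177 − 127 = 50.

Required subsidy s = 50 per unit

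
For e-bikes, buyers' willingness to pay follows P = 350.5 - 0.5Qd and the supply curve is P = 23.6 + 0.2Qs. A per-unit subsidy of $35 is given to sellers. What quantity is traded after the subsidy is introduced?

Pre-subsidy: 350.5 - 0.5Q = 23.6 + 0.2Q gives Q* = 467 and P* = 117.
With the subsidy, sellers receive Ps = Pb + 35 for each unit, where Pb is the price buyers pay.
On the curves, Pb = 350.5 - 0.5Q and Ps = 23.6 + 0.2Q; the wedge Ps − Pb = 35 gives 23.6 + 0.2Q − (350.5 - 0.5Q) = 35, so Q' = 517.
Then Pb = 350.5 − 0.5·517 = 92 and Ps = 23.6 + 0.2·517 = 127.

Q' = 517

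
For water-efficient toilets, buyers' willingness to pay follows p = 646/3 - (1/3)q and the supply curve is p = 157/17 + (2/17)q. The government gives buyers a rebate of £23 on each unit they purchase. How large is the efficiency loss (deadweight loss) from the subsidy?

Pre-subsidy: 646/3 - (1/3)q = 157/17 + (2/17)q gives q* = 457 and p* = 63.
With the rebate, buyers effectively pay pb = ps − 23, where ps is the price sellers receive.
On the curves, pb = 646/3 - (1/3)q and ps = 157/17 + (2/17)q; the wedge ps − pb = 23 gives 157/17 + (2/17)q − (646/3 - (1/3)q) = 23, so q' = 508.
Then pb = 646/3 − (1/3)·508 = 46 and ps = 157/17 + (2/17)·508 = 69.
The subsidy expands output by 508 − 457 = 51 past the efficient level; on those units the gap between marginal cost and willingness to pay runs from 0 up to 23.
DWL = ½ × 23 × 51 = 586.5.

Deadweight loss = £586.5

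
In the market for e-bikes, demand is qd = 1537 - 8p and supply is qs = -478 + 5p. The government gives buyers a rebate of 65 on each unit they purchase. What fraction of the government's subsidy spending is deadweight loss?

Pre-subsidy: 1537 - 8p = -478 + 5p gives p* = 155, q* = 297.
With the rebate, buyers effectively pay pb = ps − 65, where ps is the price sellers receive.
Demand in terms of ps becomes qd = 1537 − 8(ps − 65) = 2057 - 8ps. Setting this equal to supply: 2057 - 8ps = -478 + 5ps, so ps = 195.
Buyers pay pb = 195 − 65 = 130; q' = -478 + 5·195 = 497.
ΔCS = ½(297 + 497)(155 − 130) = 9925; ΔPS = ½(297 + 497)(195 − 155) = 15880.
Government spending = 65 × 497 = 32305.
DWL = ½ × 65 × (497 − 297) = 6500; fraction = 6500 / 32305 = 100/497.

DWL / government spending = 100/497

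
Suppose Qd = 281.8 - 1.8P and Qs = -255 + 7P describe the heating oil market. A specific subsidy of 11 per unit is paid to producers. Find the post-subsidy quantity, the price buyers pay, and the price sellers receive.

Pre-subsidy: 281.8 - 1.8P = -255 + 7P gives P* = 61, Q* = 172.
With the subsidy, sellers receive Ps = Pb + 11 for each unit, where Pb is the price buyers pay.
Supply in terms of Pb becomes Qs = -255 + 7(Pb + 11) = -178 + 7Pb. Setting this equal to demand: 281.8 - 1.8Pb = -178 + 7Pb, so Pb = 52.25.
Sellers receive Ps = 52.25 + 11 = 63.25; Q' = 281.8 − 1.8·52.25 = 187.75.

Q' = 187.75; buyers pay 52.25; sellers receive 63.25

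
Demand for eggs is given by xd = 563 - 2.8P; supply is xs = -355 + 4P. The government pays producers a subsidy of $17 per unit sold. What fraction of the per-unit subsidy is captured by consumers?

Pre-subsidy: 563 - 2.8P = -355 + 4P gives P* = 135, x* = 185.
With the subsidy, sellers receive Ps = Pb + 17 for each unit, where Pb is the price buyers pay.
Supply in terms of Pb becomes xs = -355 + 4(Pb + 17) = -287 + 4Pb. Setting this equal to demand: 563 - 2.8Pb = -287 + 4Pb, so Pb = 125.
Sellers receive Ps = 125 + 17 = 142; x' = 563 − 2.8·125 = 213.
Buyers' price falls by P* − Pb = 135 − 125 = 10; sellers' price rises by Ps − P* = 142 − 135 = 7.
So consumers capture 10/17 = 10/17 of each unit of subsidy.

Consumer share = 10/17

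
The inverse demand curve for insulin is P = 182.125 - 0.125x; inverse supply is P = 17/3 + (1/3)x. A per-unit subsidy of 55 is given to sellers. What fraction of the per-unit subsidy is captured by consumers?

Pre-subsidy: 182.125 - 0.125x = 17/3 + (1/3)x gives x* = 385 and P* = 134.
With the subsidy, sellers receive Ps = Pb + 55 for each unit, where Pb is the price buyers pay.
On the curves, Pb = 182.125 - 0.125x and Ps = 17/3 + (1/3)x; the wedge Ps − Pb = 55 gives 17/3 + (1/3)x − (182.125 - 0.125x) = 55, so x' = 505.
Then Pb = 182.125 − 0.125·505 = 119 and Ps = 17/3 + (1/3)·505 = 174.
Buyers' price falls by P* − Pb = 134 − 119 = 15; sellers' price rises by Ps − P* = 174 − 134 = 40.
So consumers capture 15/55 = 3/11 of each unit of subsidy.

Consumer share = 3/11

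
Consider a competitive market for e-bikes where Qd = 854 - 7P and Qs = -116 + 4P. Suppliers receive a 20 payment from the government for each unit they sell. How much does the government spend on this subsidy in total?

Pre-subsidy: 854 - 7P = -116 + 4P gives P* = 970/11, Q* = 2604/11.
With the subsidy, sellers receive Ps = Pb + 20 for each unit, where Pb is the price buyers pay.
Supply in terms of Pb becomes Qs = -116 + 4(Pb + 20) = -36 + 4Pb. Setting this equal to demand: 854 - 7Pb = -36 + 4Pb, so Pb = 890/11.
Sellers receive Ps = 890/11 + 20 = 1110/11; Q' = 854 − 7·(890/11) = 3164/11.
Government outlay = subsidy × quantity = 20 × 3164/11 = 63280/11.

Government cost = 63280/11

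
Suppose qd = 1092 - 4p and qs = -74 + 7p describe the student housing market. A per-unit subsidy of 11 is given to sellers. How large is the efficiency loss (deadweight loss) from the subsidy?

Deadweight loss = 154

Pre-subsidy: 1092 - 4p = -74 + 7p gives p* = 106, q* = 668.
With the subsidy, sellers receive ps = pb + 11 for each unit, where pb is the price buyers pay.
Supply in terms of pb becomes qs = -74 + 7(pb + 11) = 3 + 7pb. Setting this equal to demand: 1092 - 4pb = 3 + 7pb, so pb = 99.
Sellers receive ps = 99 + 11 = 110; q' = 1092 − 4·99 = 696.
The subsidy expands output by 696 − 668 = 28 past the efficient level; on those units the gap between marginal cost and willingness to pay runs from 0 up to 11.
DWL = ½ × 11 × 28 = 154.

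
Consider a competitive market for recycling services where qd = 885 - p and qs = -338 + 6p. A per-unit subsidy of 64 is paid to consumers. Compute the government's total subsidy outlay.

Pre-subsidy: 885 - p = -338 + 6p gives p* = 1223/7, q* = 4972/7.
With the rebate, buyers effectively pay pb = ps − 64, where ps is the price sellers receive.
Demand in terms of ps becomes qd = 885 − 1(ps − 64) = 949 - ps. Setting this equal to supply: 949 - ps = -338 + 6ps, so ps = 1287/7.
Buyers pay pb = 1287/7 − 64 = 839/7; q' = -338 + 6·(1287/7) = 5356/7.
Government outlay = subsidy × quantity = 64 × 5356/7 = 342784/7.

Government cost = 342784/7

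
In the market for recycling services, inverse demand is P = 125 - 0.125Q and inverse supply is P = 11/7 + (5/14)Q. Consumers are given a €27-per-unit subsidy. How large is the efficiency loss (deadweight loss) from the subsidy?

Pre-subsidy: 125 - 0.125Q = 11/7 + (5/14)Q gives Q* = 256 and P* = 93.
With the rebate, buyers effectively pay Pb = Ps − 27, where Ps is the price sellers receive.
On the curves, Pb = 125 - 0.125Q and Ps = 11/7 + (5/14)Q; the wedge Ps − Pb = 27 gives 11/7 + (5/14)Q − (125 - 0.125Q) = 27, so Q' = 312.
Then Pb = 125 − 0.125·312 = 86 and Ps = 11/7 + (5/14)·312 = 113.
The subsidy expands output by 312 − 256 = 56 past the efficient level; on those units the gap between marginal cost and willingness to pay runs from 0 up to 27.
DWL = ½ × 27 × 56 = 756.

Deadweight loss = €756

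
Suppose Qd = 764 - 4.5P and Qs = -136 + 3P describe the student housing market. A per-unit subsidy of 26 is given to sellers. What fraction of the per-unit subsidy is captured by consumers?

Pre-subsidy: 764 - 4.5P = -136 + 3P gives P* = 120, Q* = 224.
With the subsidy, sellers receive Ps = Pb + 26 for each unit, where Pb is the price buyers pay.
Supply in terms of Pb becomes Qs = -136 + 3(Pb + 26) = -58 + 3Pb. Setting this equal to demand: 764 - 4.5Pb = -58 + 3Pb, so Pb = 109.6.
Sellers receive Ps = 109.6 + 26 = 135.6; Q' = 764 − 4.5·109.6 = 270.8.
Buyers' price falls by P* − Pb = 120 − 109.6 = 10.4; sellers' price rises by Ps − P* = 135.6 − 120 = 15.6.
So consumers capture 10.4/26 = 0.4 of each unit of subsidy.

Consumer share = 0.4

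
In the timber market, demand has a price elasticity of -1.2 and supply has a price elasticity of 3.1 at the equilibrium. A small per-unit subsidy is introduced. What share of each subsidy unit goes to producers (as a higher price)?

Producer share = 12/43

For a small subsidy around the equilibrium, the benefit split depends on the relative slopes, which at a point are proportional to the elasticities.
Buyer share = εs/(εs + |εd|) = 3.1/(3.1 + 1.2) = 31/43; seller share = |εd|/(εs + |εd|) = 12/43.
So producers capture 12/43 of the subsidy.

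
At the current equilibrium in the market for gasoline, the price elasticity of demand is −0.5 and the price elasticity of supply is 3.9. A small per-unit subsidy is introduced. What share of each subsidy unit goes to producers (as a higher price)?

Producer share = 5/44

For a small subsidy around the equilibrium, the benefit split depends on the relative slopes, which at a point are proportional to the elasticities.
Buyer share = εs/(εs + |εd|) = 3.9/(3.9 + 0.5) = 39/44; seller share = |εd|/(εs + |εd|) = 5/44.
So producers capture 5/44 of the subsidy.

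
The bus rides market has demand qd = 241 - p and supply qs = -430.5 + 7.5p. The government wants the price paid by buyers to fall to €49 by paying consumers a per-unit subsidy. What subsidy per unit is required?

At a buyer price of 49, quantity demanded is 241 − 1·49 = 192.
Sellers supply 192 only when they receive ps with -430.5 + 7.5·ps = 192, i.e. ps = 83.
s = ps − pb = 83 − 49 = 34.

Required subsidy s = €34 per unit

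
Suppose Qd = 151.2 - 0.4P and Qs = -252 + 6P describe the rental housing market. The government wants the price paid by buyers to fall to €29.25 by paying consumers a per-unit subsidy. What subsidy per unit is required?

Required subsidy s = €36 per unit

At a buyer price of 29.25, quantity demanded is 151.2 − 0.4·29.25 = 139.5.
Sellers supply 139.5 only when they receive Ps with -252 + 6·Ps = 139.5, i.e. Ps = 65.25.
s = Ps − Pb = 65.25 − 29.25 = 36.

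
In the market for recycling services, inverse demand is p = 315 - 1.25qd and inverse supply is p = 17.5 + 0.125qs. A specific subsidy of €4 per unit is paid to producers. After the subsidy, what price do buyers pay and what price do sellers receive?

Pre-subsidy: 315 - 1.25q = 17.5 + 0.125q gives q* = 2380/11 and p* = 490/11.
With the subsidy, sellers receive ps = pb + 4 for each unit, where pb is the price buyers pay.
On the curves, pb = 315 - 1.25q and ps = 17.5 + 0.125q; the wedge ps − pb = 4 gives 17.5 + 0.125q − (315 - 1.25q) = 4, so q' = 2412/11.
Then pb = 315 − 1.25·(2412/11) = 450/11 and ps = 17.5 + 0.125·(2412/11) = 494/11.

Buyers pay 450/11; sellers receive 494/11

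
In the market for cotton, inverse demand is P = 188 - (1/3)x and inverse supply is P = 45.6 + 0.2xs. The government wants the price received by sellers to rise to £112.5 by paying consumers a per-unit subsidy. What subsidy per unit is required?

Required subsidy s = £36 per unit

At a seller price of 112.5, quantity supplied is -228 + 5·112.5 = 334.5.
Buyers absorb 334.5 only when they pay Pb = 188 − (1/3)·334.5 = 76.5.
s = Ps − Pb = 112.5 − 76.5 = 36.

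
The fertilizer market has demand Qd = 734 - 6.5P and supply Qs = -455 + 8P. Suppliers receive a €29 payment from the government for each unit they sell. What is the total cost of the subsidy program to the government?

Government cost = €8845

Pre-subsidy: 734 - 6.5P = -455 + 8P gives P* = 82, Q* = 201.
With the subsidy, sellers receive Ps = Pb + 29 for each unit, where Pb is the price buyers pay.
Supply in terms of Pb becomes Qs = -455 + 8(Pb + 29) = -223 + 8Pb. Setting this equal to demand: 734 - 6.5Pb = -223 + 8Pb, so Pb = 66.
Sellers receive Ps = 66 + 29 = 95; Q' = 734 − 6.5·66 = 305.
Government outlay = subsidy × quantity = 29 × 305 = 8845.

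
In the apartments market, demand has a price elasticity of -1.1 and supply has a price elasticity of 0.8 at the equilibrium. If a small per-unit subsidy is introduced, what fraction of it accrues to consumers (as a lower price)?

For a small subsidy around the equilibrium, the benefit split depends on the relative slopes, which at a point are proportional to the elasticities.
Buyer share = εs/(εs + |εd|) = 0.8/(0.8 + 1.1) = 8/19; seller share = |εd|/(εs + |εd|) = 11/19.

Consumer share = 8/19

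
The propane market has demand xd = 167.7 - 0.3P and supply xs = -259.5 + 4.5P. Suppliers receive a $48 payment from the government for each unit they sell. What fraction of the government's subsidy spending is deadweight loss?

Pre-subsidy: 167.7 - 0.3P = -259.5 + 4.5P gives P* = 89, x* = 141.
With the subsidy, sellers receive Ps = Pb + 48 for each unit, where Pb is the price buyers pay.
Supply in terms of Pb becomes xs = -259.5 + 4.5(Pb + 48) = -43.5 + 4.5Pb. Setting this equal to demand: 167.7 - 0.3Pb = -43.5 + 4.5Pb, so Pb = 44.
Sellers receive Ps = 44 + 48 = 92; x' = 167.7 − 0.3·44 = 154.5.
ΔCS = ½(141 + 154.5)(89 − 44) = 6648.75; ΔPS = ½(141 + 154.5)(92 − 89) = 443.25.
Government spending = 48 × 154.5 = 7416.
DWL = ½ × 48 × (154.5 − 141) = 324; fraction = 324 / 7416 = 9/206.

DWL / government spending = 9/206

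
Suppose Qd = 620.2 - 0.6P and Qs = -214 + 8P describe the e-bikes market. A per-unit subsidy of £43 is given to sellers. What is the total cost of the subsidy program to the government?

Government cost = £25198

Pre-subsidy: 620.2 - 0.6P = -214 + 8P gives P* = 97, Q* = 562.
With the subsidy, sellers receive Ps = Pb + 43 for each unit, where Pb is the price buyers pay.
Supply in terms of Pb becomes Qs = -214 + 8(Pb + 43) = 130 + 8Pb. Setting this equal to demand: 620.2 - 0.6Pb = 130 + 8Pb, so Pb = 57.
Sellers receive Ps = 57 + 43 = 100; Q' = 620.2 − 0.6·57 = 586.
Government outlay = subsidy × quantity = 43 × 586 = 25198.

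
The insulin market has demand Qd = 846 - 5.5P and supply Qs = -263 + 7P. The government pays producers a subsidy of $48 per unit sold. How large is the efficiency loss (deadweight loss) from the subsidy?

Deadweight loss = $3548.16

Pre-subsidy: 846 - 5.5P = -263 + 7P gives P* = 88.72, Q* = 358.04.
With the subsidy, sellers receive Ps = Pb + 48 for each unit, where Pb is the price buyers pay.
Supply in terms of Pb becomes Qs = -263 + 7(Pb + 48) = 73 + 7Pb. Setting this equal to demand: 846 - 5.5Pb = 73 + 7Pb, so Pb = 61.84.
Sellers receive Ps = 61.84 + 48 = 109.84; Q' = 846 − 5.5·61.84 = 505.88.
The subsidy expands output by 505.88 − 358.04 = 147.84 past the efficient level; on those units the gap between marginal cost and willingness to pay runs from 0 up to 48.
DWL = ½ × 48 × 147.84 = 3548.16.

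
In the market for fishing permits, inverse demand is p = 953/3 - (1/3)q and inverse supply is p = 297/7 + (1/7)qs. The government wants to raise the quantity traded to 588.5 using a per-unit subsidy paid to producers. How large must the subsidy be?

Required subsidy s = 5 per unit

At q = 588.5, from the demand curve buyers pay pb = 953/3 − (1/3)·588.5 = 121.5; from the supply curve sellers need ps = 297/7 + (1/7)·588.5 = 126.5.
The subsidy must fill the gap: s = ps − pb = 126.5 − 121.5 = 5.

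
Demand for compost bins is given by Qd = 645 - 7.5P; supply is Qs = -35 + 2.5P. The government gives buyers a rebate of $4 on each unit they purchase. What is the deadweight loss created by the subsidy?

Pre-subsidy: 645 - 7.5P = -35 + 2.5P gives P* = 68, Q* = 135.
With the rebate, buyers effectively pay Pb = Ps − 4, where Ps is the price sellers receive.
Demand in terms of Ps becomes Qd = 645 − 7.5(Ps − 4) = 675 - 7.5Ps. Setting this equal to supply: 675 - 7.5Ps = -35 + 2.5Ps, so Ps = 71.
Buyers pay Pb = 71 − 4 = 67; Q' = -35 + 2.5·71 = 142.5.
The subsidy expands output by 142.5 − 135 = 7.5 past the efficient level; on those units the gap between marginal cost and willingness to pay runs from 0 up to 4.
DWL = ½ × 4 × 7.5 = 15.

Deadweight loss = $15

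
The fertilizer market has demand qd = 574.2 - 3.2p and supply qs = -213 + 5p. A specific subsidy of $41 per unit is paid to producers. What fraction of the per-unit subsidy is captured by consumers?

Pre-subsidy: 574.2 - 3.2p = -213 + 5p gives p* = 96, q* = 267.
With the subsidy, sellers receive ps = pb + 41 for each unit, where pb is the price buyers pay.
Supply in terms of pb becomes qs = -213 + 5(pb + 41) = -8 + 5pb. Setting this equal to demand: 574.2 - 3.2pb = -8 + 5pb, so pb = 71.
Sellers receive ps = 71 + 41 = 112; q' = 574.2 − 3.2·71 = 347.
Buyers' price falls by p* − pb = 96 − 71 = 25; sellers' price rises by ps − p* = 112 − 96 = 16.
So consumers capture 25/41 = 25/41 of each unit of subsidy.

Consumer share = 25/41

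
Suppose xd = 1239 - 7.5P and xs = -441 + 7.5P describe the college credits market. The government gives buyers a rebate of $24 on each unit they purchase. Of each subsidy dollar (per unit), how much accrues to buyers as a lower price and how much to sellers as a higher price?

Buyers gain $12 per unit; sellers gain $12 per unit

Pre-subsidy: 1239 - 7.5P = -441 + 7.5P gives P* = 112, x* = 399.
With the rebate, buyers effectively pay Pb = Ps − 24, where Ps is the price sellers receive.
Demand in terms of Ps becomes xd = 1239 − 7.5(Ps − 24) = 1419 - 7.5Ps. Setting this equal to supply: 1419 - 7.5Ps = -441 + 7.5Ps, so Ps = 124.
Buyers pay Pb = 124 − 24 = 100; x' = -441 + 7.5·124 = 489.
Buyers' price falls by P* − Pb = 112 − 100 = 12; sellers' price rises by Ps − P* = 124 − 112 = 12.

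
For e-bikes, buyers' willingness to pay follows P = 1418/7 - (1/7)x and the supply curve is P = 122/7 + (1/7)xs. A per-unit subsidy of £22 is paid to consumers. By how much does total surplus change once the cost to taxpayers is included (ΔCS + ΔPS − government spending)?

Net change in total surplus = -£847

Pre-subsidy: 1418/7 - (1/7)x = 122/7 + (1/7)x gives x* = 648 and P* = 110.
With the rebate, buyers effectively pay Pb = Ps − 22, where Ps is the price sellers receive.
On the curves, Pb = 1418/7 - (1/7)x and Ps = 122/7 + (1/7)x; the wedge Ps − Pb = 22 gives 122/7 + (1/7)x − (1418/7 - (1/7)x) = 22, so x' = 725.
Then Pb = 1418/7 − (1/7)·725 = 99 and Ps = 122/7 + (1/7)·725 = 121.
ΔCS = ½(648 + 725)(110 − 99) = 7551.5; ΔPS = ½(648 + 725)(121 − 110) = 7551.5.
Government spending = 22 × 725 = 15950.
Net change = 7551.5 + 7551.5 − 15950 = -847. The loss equals the DWL triangle ½·22·77.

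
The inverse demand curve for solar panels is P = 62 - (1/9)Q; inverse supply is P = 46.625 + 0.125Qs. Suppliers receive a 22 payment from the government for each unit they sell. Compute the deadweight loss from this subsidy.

Deadweight loss = 17424/17

Pre-subsidy: 62 - (1/9)Q = 46.625 + 0.125Q gives Q* = 1107/17 and P* = 931/17.
With the subsidy, sellers receive Ps = Pb + 22 for each unit, where Pb is the price buyers pay.
On the curves, Pb = 62 - (1/9)Q and Ps = 46.625 + 0.125Q; the wedge Ps − Pb = 22 gives 46.625 + 0.125Q − (62 - (1/9)Q) = 22, so Q' = 2691/17.
Then Pb = 62 − (1/9)·(2691/17) = 755/17 and Ps = 46.625 + 0.125·(2691/17) = 1129/17.
The subsidy expands output by 2691/17 − 1107/17 = 1584/17 past the efficient level; on those units the gap between marginal cost and willingness to pay runs from 0 up to 22.
DWL = ½ × 22 × 1584/17 = 17424/17.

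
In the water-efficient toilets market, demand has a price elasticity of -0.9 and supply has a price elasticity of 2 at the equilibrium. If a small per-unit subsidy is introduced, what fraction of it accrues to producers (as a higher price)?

Producer share = 9/29

For a small subsidy around the equilibrium, the benefit split depends on the relative slopes, which at a point are proportional to the elasticities.
Buyer share = εs/(εs + |εd|) = 2/(2 + 0.9) = 20/29; seller share = |εd|/(εs + |εd|) = 9/29.
So producers capture 9/29 of the subsidy.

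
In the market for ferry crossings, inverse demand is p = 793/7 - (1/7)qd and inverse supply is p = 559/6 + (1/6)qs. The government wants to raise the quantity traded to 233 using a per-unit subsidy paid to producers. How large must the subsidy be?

At q = 233, from the demand curve buyers pay pb = 793/7 − (1/7)·233 = 80; from the supply curve sellers need ps = 559/6 + (1/6)·233 = 132.
The subsidy must fill the gap: s = ps − pb = 132 − 80 = 52.

Required subsidy s = 52 per unit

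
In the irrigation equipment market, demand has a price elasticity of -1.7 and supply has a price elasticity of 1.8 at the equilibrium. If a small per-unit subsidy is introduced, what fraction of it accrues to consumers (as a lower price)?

Consumer share = 18/35

For a small subsidy around the equilibrium, the benefit split depends on the relative slopes, which at a point are proportional to the elasticities.
Buyer share = εs/(εs + |εd|) = 1.8/(1.8 + 1.7) = 18/35; seller share = |εd|/(εs + |εd|) = 17/35.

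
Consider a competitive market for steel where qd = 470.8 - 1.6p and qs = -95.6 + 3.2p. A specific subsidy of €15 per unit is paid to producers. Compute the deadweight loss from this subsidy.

Pre-subsidy: 470.8 - 1.6p = -95.6 + 3.2p gives p* = 118, q* = 282.
With the subsidy, sellers receive ps = pb + 15 for each unit, where pb is the price buyers pay.
Supply in terms of pb becomes qs = -95.6 + 3.2(pb + 15) = -47.6 + 3.2pb. Setting this equal to demand: 470.8 - 1.6pb = -47.6 + 3.2pb, so pb = 108.
Sellers receive ps = 108 + 15 = 123; q' = 470.8 − 1.6·108 = 298.
The subsidy expands output by 298 − 282 = 16 past the efficient level; on those units the gap between marginal cost and willingness to pay runs from 0 up to 15.
DWL = ½ × 15 × 16 = 120.

Deadweight loss = €120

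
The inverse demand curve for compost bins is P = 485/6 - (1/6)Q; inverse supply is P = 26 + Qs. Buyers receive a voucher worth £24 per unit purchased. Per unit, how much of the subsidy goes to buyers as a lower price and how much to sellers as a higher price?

Buyers gain 24/7 per unit; sellers gain 144/7 per unit

Pre-subsidy: 485/6 - (1/6)Q = 26 + Q gives Q* = 47 and P* = 73.
With the rebate, buyers effectively pay Pb = Ps − 24, where Ps is the price sellers receive.
On the curves, Pb = 485/6 - (1/6)Q and Ps = 26 + Q; the wedge Ps − Pb = 24 gives 26 + Q − (485/6 - (1/6)Q) = 24, so Q' = 473/7.
Then Pb = 485/6 − (1/6)·(473/7) = 487/7 and Ps = 26 + 1·(473/7) = 655/7.
Buyers' price falls by P* − Pb = 73 − 487/7 = 24/7; sellers' price rises by Ps − P* = 655/7 − 73 = 144/7.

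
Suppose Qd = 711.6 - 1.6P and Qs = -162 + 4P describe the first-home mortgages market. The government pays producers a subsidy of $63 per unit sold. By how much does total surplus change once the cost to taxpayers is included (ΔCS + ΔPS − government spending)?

Pre-subsidy: 711.6 - 1.6P = -162 + 4P gives P* = 156, Q* = 462.
With the subsidy, sellers receive Ps = Pb + 63 for each unit, where Pb is the price buyers pay.
Supply in terms of Pb becomes Qs = -162 + 4(Pb + 63) = 90 + 4Pb. Setting this equal to demand: 711.6 - 1.6Pb = 90 + 4Pb, so Pb = 111.
Sellers receive Ps = 111 + 63 = 174; Q' = 711.6 − 1.6·111 = 534.
ΔCS = ½(462 + 534)(156 − 111) = 22410; ΔPS = ½(462 + 534)(174 − 156) = 8964.
Government spending = 63 × 534 = 33642.
Net change = 22410 + 8964 − 33642 = -2268. The loss equals the DWL triangle ½·63·72.

Net change in total surplus = -$2268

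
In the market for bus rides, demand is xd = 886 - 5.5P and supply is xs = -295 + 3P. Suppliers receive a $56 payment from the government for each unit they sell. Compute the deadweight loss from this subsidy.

Pre-subsidy: 886 - 5.5P = -295 + 3P gives P* = 2362/17, x* = 2071/17.
With the subsidy, sellers receive Ps = Pb + 56 for each unit, where Pb is the price buyers pay.
Supply in terms of Pb becomes xs = -295 + 3(Pb + 56) = -127 + 3Pb. Setting this equal to demand: 886 - 5.5Pb = -127 + 3Pb, so Pb = 2026/17.
Sellers receive Ps = 2026/17 + 56 = 2978/17; x' = 886 − 5.5·(2026/17) = 3919/17.
The subsidy expands output by 3919/17 − 2071/17 = 1848/17 past the efficient level; on those units the gap between marginal cost and willingness to pay runs from 0 up to 56.
DWL = ½ × 56 × 1848/17 = 51744/17.

Deadweight loss = 51744/17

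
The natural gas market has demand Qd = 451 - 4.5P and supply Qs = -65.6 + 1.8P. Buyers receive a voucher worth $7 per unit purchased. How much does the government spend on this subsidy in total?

Pre-subsidy: 451 - 4.5P = -65.6 + 1.8P gives P* = 82, Q* = 82.
With the rebate, buyers effectively pay Pb = Ps − 7, where Ps is the price sellers receive.
Demand in terms of Ps becomes Qd = 451 − 4.5(Ps − 7) = 482.5 - 4.5Ps. Setting this equal to supply: 482.5 - 4.5Ps = -65.6 + 1.8Ps, so Ps = 87.
Buyers pay Pb = 87 − 7 = 80; Q' = -65.6 + 1.8·87 = 91.
Government outlay = subsidy × quantity = 7 × 91 = 637.

Government cost = $637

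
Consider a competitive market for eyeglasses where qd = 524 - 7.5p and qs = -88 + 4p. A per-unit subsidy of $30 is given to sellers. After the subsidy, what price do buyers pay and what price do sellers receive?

Buyers pay 984/23; sellers receive 1674/23

Pre-subsidy: 524 - 7.5p = -88 + 4p gives p* = 1224/23, q* = 2872/23.
With the subsidy, sellers receive ps = pb + 30 for each unit, where pb is the price buyers pay.
Supply in terms of pb becomes qs = -88 + 4(pb + 30) = 32 + 4pb. Setting this equal to demand: 524 - 7.5pb = 32 + 4pb, so pb = 984/23.
Sellers receive ps = 984/23 + 30 = 1674/23; q' = 524 − 7.5·(984/23) = 4672/23.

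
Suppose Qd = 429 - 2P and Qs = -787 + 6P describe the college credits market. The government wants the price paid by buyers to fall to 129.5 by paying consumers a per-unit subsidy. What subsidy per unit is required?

At a buyer price of 129.5, quantity demanded is 429 − 2·129.5 = 170.
Sellers supply 170 only when they receive Ps with -787 + 6·Ps = 170, i.e. Ps = 159.5.
s = Ps − Pb = 159.5 − 129.5 = 30.

Required subsidy s = 30 per unit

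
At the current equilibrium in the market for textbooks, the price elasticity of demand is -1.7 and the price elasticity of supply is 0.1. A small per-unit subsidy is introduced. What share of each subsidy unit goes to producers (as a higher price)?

For a small subsidy around the equilibrium, the benefit split depends on the relative slopes, which at a point are proportional to the elasticities.
Buyer share = εs/(εs + |εd|) = 0.1/(0.1 + 1.7) = 1/18; seller share = |εd|/(εs + |εd|) = 17/18.
So producers capture 17/18 of the subsidy.

Producer share = 17/18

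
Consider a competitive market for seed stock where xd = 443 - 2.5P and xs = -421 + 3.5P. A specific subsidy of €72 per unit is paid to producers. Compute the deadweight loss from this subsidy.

Pre-subsidy: 443 - 2.5P = -421 + 3.5P gives P* = 144, x* = 83.
With the subsidy, sellers receive Ps = Pb + 72 for each unit, where Pb is the price buyers pay.
Supply in terms of Pb becomes xs = -421 + 3.5(Pb + 72) = -169 + 3.5Pb. Setting this equal to demand: 443 - 2.5Pb = -169 + 3.5Pb, so Pb = 102.
Sellers receive Ps = 102 + 72 = 174; x' = 443 − 2.5·102 = 188.
The subsidy expands output by 188 − 83 = 105 past the efficient level; on those units the gap between marginal cost and willingness to pay runs from 0 up to 72.
DWL = ½ × 72 × 105 = 3780.

Deadweight loss = €3780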